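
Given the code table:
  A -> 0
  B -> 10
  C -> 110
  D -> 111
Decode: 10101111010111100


Decoding:
10 -> B
10 -> B
111 -> D
10 -> B
10 -> B
111 -> D
10 -> B
0 -> A


Result: BBDBBDBA


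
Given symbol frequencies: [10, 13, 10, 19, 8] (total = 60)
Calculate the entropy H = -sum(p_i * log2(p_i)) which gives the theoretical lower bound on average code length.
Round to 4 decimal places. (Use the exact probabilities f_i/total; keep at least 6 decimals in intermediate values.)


Per-symbol terms -p_i * log2(p_i) with p_i = f_i/60:
  p = 10/60 = 0.166667: log2(p) = -2.584963, -p*log2(p) = 0.430827
  p = 13/60 = 0.216667: log2(p) = -2.206451, -p*log2(p) = 0.478064
  p = 10/60 = 0.166667: log2(p) = -2.584963, -p*log2(p) = 0.430827
  p = 19/60 = 0.316667: log2(p) = -1.658963, -p*log2(p) = 0.525338
  p = 8/60 = 0.133333: log2(p) = -2.906891, -p*log2(p) = 0.387585
H = 0.430827 + 0.478064 + 0.430827 + 0.525338 + 0.387585 = 2.252641

H = 2.2526 bits/symbol


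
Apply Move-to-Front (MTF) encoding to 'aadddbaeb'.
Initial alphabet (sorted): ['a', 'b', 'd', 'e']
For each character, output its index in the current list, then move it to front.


MTF encoding:
'a': index 0 in ['a', 'b', 'd', 'e'] -> ['a', 'b', 'd', 'e']
'a': index 0 in ['a', 'b', 'd', 'e'] -> ['a', 'b', 'd', 'e']
'd': index 2 in ['a', 'b', 'd', 'e'] -> ['d', 'a', 'b', 'e']
'd': index 0 in ['d', 'a', 'b', 'e'] -> ['d', 'a', 'b', 'e']
'd': index 0 in ['d', 'a', 'b', 'e'] -> ['d', 'a', 'b', 'e']
'b': index 2 in ['d', 'a', 'b', 'e'] -> ['b', 'd', 'a', 'e']
'a': index 2 in ['b', 'd', 'a', 'e'] -> ['a', 'b', 'd', 'e']
'e': index 3 in ['a', 'b', 'd', 'e'] -> ['e', 'a', 'b', 'd']
'b': index 2 in ['e', 'a', 'b', 'd'] -> ['b', 'e', 'a', 'd']


Output: [0, 0, 2, 0, 0, 2, 2, 3, 2]


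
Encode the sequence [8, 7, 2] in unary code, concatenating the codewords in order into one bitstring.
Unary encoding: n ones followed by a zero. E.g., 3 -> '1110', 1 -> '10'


Encode each number as n ones followed by a terminating 0:
  8 -> 111111110 (9 bits)
  7 -> 11111110 (8 bits)
  2 -> 110 (3 bits)
Total length = 9 + 8 + 3 = 20 bits.

Unary([8, 7, 2]) = 11111111011111110110 (20 bits)


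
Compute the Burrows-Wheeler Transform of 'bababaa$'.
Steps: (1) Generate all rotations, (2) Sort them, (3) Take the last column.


Rotations (sorted):
  0: $bababaa -> last char: a
  1: a$bababa -> last char: a
  2: aa$babab -> last char: b
  3: abaa$bab -> last char: b
  4: ababaa$b -> last char: b
  5: baa$baba -> last char: a
  6: babaa$ba -> last char: a
  7: bababaa$ -> last char: $


BWT = aabbbaa$


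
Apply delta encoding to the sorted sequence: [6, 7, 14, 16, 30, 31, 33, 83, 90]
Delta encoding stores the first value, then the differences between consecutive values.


First value: 6
Deltas:
  7 - 6 = 1
  14 - 7 = 7
  16 - 14 = 2
  30 - 16 = 14
  31 - 30 = 1
  33 - 31 = 2
  83 - 33 = 50
  90 - 83 = 7


Delta encoded: [6, 1, 7, 2, 14, 1, 2, 50, 7]


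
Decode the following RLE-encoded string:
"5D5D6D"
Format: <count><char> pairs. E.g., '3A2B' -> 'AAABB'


Expanding each <count><char> pair:
  5D -> 'DDDDD'
  5D -> 'DDDDD'
  6D -> 'DDDDDD'

Decoded = DDDDDDDDDDDDDDDD


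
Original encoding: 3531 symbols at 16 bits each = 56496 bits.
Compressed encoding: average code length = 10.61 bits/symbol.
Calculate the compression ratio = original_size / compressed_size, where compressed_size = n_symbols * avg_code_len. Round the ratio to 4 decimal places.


original_size = n_symbols * orig_bits = 3531 * 16 = 56496 bits
compressed_size = n_symbols * avg_code_len = 3531 * 10.61 = 37463.91 bits
ratio = original_size / compressed_size = 56496 / 37463.91 = 1.508

Compression ratio = 1.508


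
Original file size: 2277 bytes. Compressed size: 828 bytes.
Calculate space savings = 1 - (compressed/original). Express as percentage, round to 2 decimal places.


ratio = compressed/original = 828/2277 = 0.363636
savings = 1 - ratio = 1 - 0.363636 = 0.636364
as a percentage: 0.636364 * 100 = 63.64%

Space savings = 1 - 828/2277 = 63.64%


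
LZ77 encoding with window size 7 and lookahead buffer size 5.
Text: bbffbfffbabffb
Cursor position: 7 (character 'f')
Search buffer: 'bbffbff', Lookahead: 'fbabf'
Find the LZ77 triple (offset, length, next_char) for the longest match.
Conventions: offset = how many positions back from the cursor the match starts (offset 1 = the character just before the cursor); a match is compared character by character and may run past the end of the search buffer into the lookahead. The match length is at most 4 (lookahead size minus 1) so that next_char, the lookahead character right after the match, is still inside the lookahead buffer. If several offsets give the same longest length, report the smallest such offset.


Try each offset into the search buffer:
  offset=1 (pos 6, char 'f'): match length 1
  offset=2 (pos 5, char 'f'): match length 1
  offset=3 (pos 4, char 'b'): match length 0
  offset=4 (pos 3, char 'f'): match length 2
  offset=5 (pos 2, char 'f'): match length 1
  offset=6 (pos 1, char 'b'): match length 0
  offset=7 (pos 0, char 'b'): match length 0
Longest match has length 2 at offset 4.
next_char = character at position 7 + 2 = 9 -> 'a'

Best match: offset=4, length=2 (matching 'fb' starting at position 3)
LZ77 triple: (4, 2, 'a')


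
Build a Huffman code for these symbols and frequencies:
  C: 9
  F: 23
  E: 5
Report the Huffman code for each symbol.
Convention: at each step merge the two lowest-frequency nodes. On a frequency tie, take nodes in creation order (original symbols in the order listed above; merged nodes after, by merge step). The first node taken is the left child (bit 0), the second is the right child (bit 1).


Huffman tree construction:
Step 1: Merge E(5) + C(9) = 14
Step 2: Merge (E+C)(14) + F(23) = 37
Read each symbol's code off the tree from the root (left child = 0, right child = 1).

Codes:
  C: 01 (length 2)
  F: 1 (length 1)
  E: 00 (length 2)
Average code length: 51/37 = 1.3784 bits/symbol


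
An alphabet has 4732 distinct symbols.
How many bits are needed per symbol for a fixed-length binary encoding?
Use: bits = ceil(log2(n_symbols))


log2(4732) = 12.2082
Bracket: 2^12 = 4096 < 4732 <= 2^13 = 8192
So ceil(log2(4732)) = 13

bits = ceil(log2(4732)) = ceil(12.2082) = 13 bits


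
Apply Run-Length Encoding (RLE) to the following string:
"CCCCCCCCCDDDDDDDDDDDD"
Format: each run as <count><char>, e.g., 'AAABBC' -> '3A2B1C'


Scanning runs left to right:
  i=0: run of 'C' x 9 -> '9C'
  i=9: run of 'D' x 12 -> '12D'

RLE = 9C12D


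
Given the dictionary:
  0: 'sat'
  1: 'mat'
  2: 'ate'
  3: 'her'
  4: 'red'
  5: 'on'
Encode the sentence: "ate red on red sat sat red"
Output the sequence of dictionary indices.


Look up each word in the dictionary:
  'ate' -> 2
  'red' -> 4
  'on' -> 5
  'red' -> 4
  'sat' -> 0
  'sat' -> 0
  'red' -> 4

Encoded: [2, 4, 5, 4, 0, 0, 4]


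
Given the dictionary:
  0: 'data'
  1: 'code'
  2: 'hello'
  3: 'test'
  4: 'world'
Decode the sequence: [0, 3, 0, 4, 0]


Look up each index in the dictionary:
  0 -> 'data'
  3 -> 'test'
  0 -> 'data'
  4 -> 'world'
  0 -> 'data'

Decoded: "data test data world data"


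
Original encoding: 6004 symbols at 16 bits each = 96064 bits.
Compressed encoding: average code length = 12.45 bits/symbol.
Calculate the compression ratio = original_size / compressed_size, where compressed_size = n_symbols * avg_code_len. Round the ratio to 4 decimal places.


original_size = n_symbols * orig_bits = 6004 * 16 = 96064 bits
compressed_size = n_symbols * avg_code_len = 6004 * 12.45 = 74749.8 bits
ratio = original_size / compressed_size = 96064 / 74749.8 = 1.2851

Compression ratio = 1.2851


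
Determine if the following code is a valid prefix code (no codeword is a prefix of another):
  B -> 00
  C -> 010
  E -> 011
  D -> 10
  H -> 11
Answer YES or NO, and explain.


Checking each pair (does one codeword prefix another?):
  B='00' vs C='010': no prefix
  B='00' vs E='011': no prefix
  B='00' vs D='10': no prefix
  B='00' vs H='11': no prefix
  C='010' vs B='00': no prefix
  C='010' vs E='011': no prefix
  C='010' vs D='10': no prefix
  C='010' vs H='11': no prefix
  E='011' vs B='00': no prefix
  E='011' vs C='010': no prefix
  E='011' vs D='10': no prefix
  E='011' vs H='11': no prefix
  D='10' vs B='00': no prefix
  D='10' vs C='010': no prefix
  D='10' vs E='011': no prefix
  D='10' vs H='11': no prefix
  H='11' vs B='00': no prefix
  H='11' vs C='010': no prefix
  H='11' vs E='011': no prefix
  H='11' vs D='10': no prefix
No violation found over all pairs.

YES -- this is a valid prefix code. No codeword is a prefix of any other codeword.


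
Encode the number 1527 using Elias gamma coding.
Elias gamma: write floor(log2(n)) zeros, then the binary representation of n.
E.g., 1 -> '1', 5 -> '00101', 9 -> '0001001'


num_bits = floor(log2(1527)) + 1 = 11
leading_zeros = num_bits - 1 = 10
binary(1527) = 10111110111

Elias gamma(1527) = '0000000000' + '10111110111' = 000000000010111110111 (21 bits)


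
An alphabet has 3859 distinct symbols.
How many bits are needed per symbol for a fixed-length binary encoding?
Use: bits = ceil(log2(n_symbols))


log2(3859) = 11.914
Bracket: 2^11 = 2048 < 3859 <= 2^12 = 4096
So ceil(log2(3859)) = 12

bits = ceil(log2(3859)) = ceil(11.914) = 12 bits


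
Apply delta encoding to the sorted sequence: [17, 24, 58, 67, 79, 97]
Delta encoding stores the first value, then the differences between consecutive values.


First value: 17
Deltas:
  24 - 17 = 7
  58 - 24 = 34
  67 - 58 = 9
  79 - 67 = 12
  97 - 79 = 18


Delta encoded: [17, 7, 34, 9, 12, 18]


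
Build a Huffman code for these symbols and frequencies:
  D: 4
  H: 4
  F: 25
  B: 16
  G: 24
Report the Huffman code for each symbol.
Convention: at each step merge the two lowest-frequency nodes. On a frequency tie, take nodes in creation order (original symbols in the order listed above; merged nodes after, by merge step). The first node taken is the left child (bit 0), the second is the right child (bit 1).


Huffman tree construction:
Step 1: Merge D(4) + H(4) = 8
Step 2: Merge (D+H)(8) + B(16) = 24
Step 3: Merge G(24) + ((D+H)+B)(24) = 48
Step 4: Merge F(25) + (G+((D+H)+B))(48) = 73
Read each symbol's code off the tree from the root (left child = 0, right child = 1).

Codes:
  D: 1100 (length 4)
  H: 1101 (length 4)
  F: 0 (length 1)
  B: 111 (length 3)
  G: 10 (length 2)
Average code length: 153/73 = 2.0959 bits/symbol


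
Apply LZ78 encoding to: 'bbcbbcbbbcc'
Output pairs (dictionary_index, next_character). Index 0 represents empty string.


LZ78 encoding steps:
Dictionary: {0: ''}
Step 1: w='' (idx 0), next='b' -> output (0, 'b'), add 'b' as idx 1
Step 2: w='b' (idx 1), next='c' -> output (1, 'c'), add 'bc' as idx 2
Step 3: w='b' (idx 1), next='b' -> output (1, 'b'), add 'bb' as idx 3
Step 4: w='' (idx 0), next='c' -> output (0, 'c'), add 'c' as idx 4
Step 5: w='bb' (idx 3), next='b' -> output (3, 'b'), add 'bbb' as idx 5
Step 6: w='c' (idx 4), next='c' -> output (4, 'c'), add 'cc' as idx 6


Encoded: [(0, 'b'), (1, 'c'), (1, 'b'), (0, 'c'), (3, 'b'), (4, 'c')]


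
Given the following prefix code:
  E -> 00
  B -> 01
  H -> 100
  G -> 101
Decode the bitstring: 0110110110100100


Decoding step by step:
Bits 01 -> B
Bits 101 -> G
Bits 101 -> G
Bits 101 -> G
Bits 00 -> E
Bits 100 -> H


Decoded message: BGGGEH


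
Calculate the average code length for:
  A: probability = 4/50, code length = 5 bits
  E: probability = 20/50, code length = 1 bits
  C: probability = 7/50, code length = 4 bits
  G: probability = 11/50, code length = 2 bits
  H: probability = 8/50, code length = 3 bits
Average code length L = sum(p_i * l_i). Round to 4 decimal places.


Weighted contributions p_i * l_i:
  A: (4/50) * 5 = 20/50
  E: (20/50) * 1 = 20/50
  C: (7/50) * 4 = 28/50
  G: (11/50) * 2 = 22/50
  H: (8/50) * 3 = 24/50
Sum = (20 + 20 + 28 + 22 + 24)/50 = 114/50

L = 114/50 = 2.2800 bits/symbol


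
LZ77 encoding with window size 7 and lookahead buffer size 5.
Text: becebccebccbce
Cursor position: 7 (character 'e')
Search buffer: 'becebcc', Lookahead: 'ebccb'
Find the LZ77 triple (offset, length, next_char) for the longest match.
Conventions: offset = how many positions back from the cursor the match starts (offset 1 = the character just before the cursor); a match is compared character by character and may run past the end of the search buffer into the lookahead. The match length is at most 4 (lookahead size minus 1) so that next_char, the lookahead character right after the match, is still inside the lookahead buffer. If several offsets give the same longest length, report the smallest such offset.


Try each offset into the search buffer:
  offset=1 (pos 6, char 'c'): match length 0
  offset=2 (pos 5, char 'c'): match length 0
  offset=3 (pos 4, char 'b'): match length 0
  offset=4 (pos 3, char 'e'): match length 4
  offset=5 (pos 2, char 'c'): match length 0
  offset=6 (pos 1, char 'e'): match length 1
  offset=7 (pos 0, char 'b'): match length 0
Longest match has length 4 at offset 4.
next_char = character at position 7 + 4 = 11 -> 'b'

Best match: offset=4, length=4 (matching 'ebcc' starting at position 3)
LZ77 triple: (4, 4, 'b')


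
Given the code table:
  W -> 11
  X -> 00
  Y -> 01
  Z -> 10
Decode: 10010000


Decoding:
10 -> Z
01 -> Y
00 -> X
00 -> X


Result: ZYXX


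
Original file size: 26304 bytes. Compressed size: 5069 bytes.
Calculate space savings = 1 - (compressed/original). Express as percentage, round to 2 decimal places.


ratio = compressed/original = 5069/26304 = 0.192708
savings = 1 - ratio = 1 - 0.192708 = 0.807292
as a percentage: 0.807292 * 100 = 80.73%

Space savings = 1 - 5069/26304 = 80.73%


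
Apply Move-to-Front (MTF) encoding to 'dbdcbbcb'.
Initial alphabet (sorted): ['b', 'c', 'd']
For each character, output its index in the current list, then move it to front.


MTF encoding:
'd': index 2 in ['b', 'c', 'd'] -> ['d', 'b', 'c']
'b': index 1 in ['d', 'b', 'c'] -> ['b', 'd', 'c']
'd': index 1 in ['b', 'd', 'c'] -> ['d', 'b', 'c']
'c': index 2 in ['d', 'b', 'c'] -> ['c', 'd', 'b']
'b': index 2 in ['c', 'd', 'b'] -> ['b', 'c', 'd']
'b': index 0 in ['b', 'c', 'd'] -> ['b', 'c', 'd']
'c': index 1 in ['b', 'c', 'd'] -> ['c', 'b', 'd']
'b': index 1 in ['c', 'b', 'd'] -> ['b', 'c', 'd']


Output: [2, 1, 1, 2, 2, 0, 1, 1]


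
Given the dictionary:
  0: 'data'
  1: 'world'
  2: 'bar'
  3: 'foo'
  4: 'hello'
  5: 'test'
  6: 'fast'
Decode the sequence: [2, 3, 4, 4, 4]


Look up each index in the dictionary:
  2 -> 'bar'
  3 -> 'foo'
  4 -> 'hello'
  4 -> 'hello'
  4 -> 'hello'

Decoded: "bar foo hello hello hello"


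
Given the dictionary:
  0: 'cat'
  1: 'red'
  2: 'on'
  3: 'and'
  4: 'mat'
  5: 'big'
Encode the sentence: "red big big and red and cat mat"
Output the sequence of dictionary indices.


Look up each word in the dictionary:
  'red' -> 1
  'big' -> 5
  'big' -> 5
  'and' -> 3
  'red' -> 1
  'and' -> 3
  'cat' -> 0
  'mat' -> 4

Encoded: [1, 5, 5, 3, 1, 3, 0, 4]


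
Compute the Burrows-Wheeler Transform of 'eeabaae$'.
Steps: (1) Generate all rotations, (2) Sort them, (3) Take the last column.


Rotations (sorted):
  0: $eeabaae -> last char: e
  1: aae$eeab -> last char: b
  2: abaae$ee -> last char: e
  3: ae$eeaba -> last char: a
  4: baae$eea -> last char: a
  5: e$eeabaa -> last char: a
  6: eabaae$e -> last char: e
  7: eeabaae$ -> last char: $


BWT = ebeaaae$


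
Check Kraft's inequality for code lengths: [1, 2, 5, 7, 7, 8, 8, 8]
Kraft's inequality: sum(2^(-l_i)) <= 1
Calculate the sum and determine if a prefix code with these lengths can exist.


Sum = 2^(-1) + 2^(-2) + 2^(-5) + 2^(-7) + 2^(-7) + 2^(-8) + 2^(-8) + 2^(-8)
    = 0.5 + 0.25 + 0.03125 + 0.0078125 + 0.0078125 + 0.00390625 + 0.00390625 + 0.00390625
    = 207/256 = 0.80859375
Since 0.80859375 <= 1, Kraft's inequality IS satisfied.
A prefix code with these lengths CAN exist.

Kraft sum = 0.80859375. Satisfied.


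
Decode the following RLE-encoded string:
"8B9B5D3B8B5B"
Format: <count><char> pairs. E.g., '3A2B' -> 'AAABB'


Expanding each <count><char> pair:
  8B -> 'BBBBBBBB'
  9B -> 'BBBBBBBBB'
  5D -> 'DDDDD'
  3B -> 'BBB'
  8B -> 'BBBBBBBB'
  5B -> 'BBBBB'

Decoded = BBBBBBBBBBBBBBBBBDDDDDBBBBBBBBBBBBBBBB


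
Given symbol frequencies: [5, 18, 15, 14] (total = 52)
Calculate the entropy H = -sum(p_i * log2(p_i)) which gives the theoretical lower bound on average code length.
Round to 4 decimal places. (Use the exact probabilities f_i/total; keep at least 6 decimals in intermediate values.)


Per-symbol terms -p_i * log2(p_i) with p_i = f_i/52:
  p = 5/52 = 0.096154: log2(p) = -3.378512, -p*log2(p) = 0.324857
  p = 18/52 = 0.346154: log2(p) = -1.530515, -p*log2(p) = 0.529794
  p = 15/52 = 0.288462: log2(p) = -1.793549, -p*log2(p) = 0.517370
  p = 14/52 = 0.269231: log2(p) = -1.893085, -p*log2(p) = 0.509677
H = 0.324857 + 0.529794 + 0.517370 + 0.509677 = 1.881698

H = 1.8817 bits/symbol


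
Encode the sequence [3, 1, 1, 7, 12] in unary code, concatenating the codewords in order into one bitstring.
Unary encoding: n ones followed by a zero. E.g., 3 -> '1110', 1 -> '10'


Encode each number as n ones followed by a terminating 0:
  3 -> 1110 (4 bits)
  1 -> 10 (2 bits)
  1 -> 10 (2 bits)
  7 -> 11111110 (8 bits)
  12 -> 1111111111110 (13 bits)
Total length = 4 + 2 + 2 + 8 + 13 = 29 bits.

Unary([3, 1, 1, 7, 12]) = 11101010111111101111111111110 (29 bits)


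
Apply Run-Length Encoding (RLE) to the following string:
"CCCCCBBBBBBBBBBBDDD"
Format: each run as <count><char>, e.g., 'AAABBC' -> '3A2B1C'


Scanning runs left to right:
  i=0: run of 'C' x 5 -> '5C'
  i=5: run of 'B' x 11 -> '11B'
  i=16: run of 'D' x 3 -> '3D'

RLE = 5C11B3D


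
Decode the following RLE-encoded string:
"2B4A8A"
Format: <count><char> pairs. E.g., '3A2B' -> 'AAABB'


Expanding each <count><char> pair:
  2B -> 'BB'
  4A -> 'AAAA'
  8A -> 'AAAAAAAA'

Decoded = BBAAAAAAAAAAAA


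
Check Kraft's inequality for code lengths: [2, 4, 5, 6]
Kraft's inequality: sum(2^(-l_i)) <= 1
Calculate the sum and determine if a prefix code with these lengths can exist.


Sum = 2^(-2) + 2^(-4) + 2^(-5) + 2^(-6)
    = 0.25 + 0.0625 + 0.03125 + 0.015625
    = 23/64 = 0.359375
Since 0.359375 <= 1, Kraft's inequality IS satisfied.
A prefix code with these lengths CAN exist.

Kraft sum = 0.359375. Satisfied.


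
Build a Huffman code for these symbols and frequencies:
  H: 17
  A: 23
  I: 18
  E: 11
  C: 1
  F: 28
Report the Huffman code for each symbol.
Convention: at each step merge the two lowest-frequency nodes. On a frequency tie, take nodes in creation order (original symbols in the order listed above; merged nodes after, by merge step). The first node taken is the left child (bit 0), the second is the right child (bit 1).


Huffman tree construction:
Step 1: Merge C(1) + E(11) = 12
Step 2: Merge (C+E)(12) + H(17) = 29
Step 3: Merge I(18) + A(23) = 41
Step 4: Merge F(28) + ((C+E)+H)(29) = 57
Step 5: Merge (I+A)(41) + (F+((C+E)+H))(57) = 98
Read each symbol's code off the tree from the root (left child = 0, right child = 1).

Codes:
  H: 111 (length 3)
  A: 01 (length 2)
  I: 00 (length 2)
  E: 1101 (length 4)
  C: 1100 (length 4)
  F: 10 (length 2)
Average code length: 237/98 = 2.4184 bits/symbol


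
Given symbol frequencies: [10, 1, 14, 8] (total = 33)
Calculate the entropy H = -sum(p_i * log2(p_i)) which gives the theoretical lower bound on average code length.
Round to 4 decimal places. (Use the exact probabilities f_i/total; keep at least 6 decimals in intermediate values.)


Per-symbol terms -p_i * log2(p_i) with p_i = f_i/33:
  p = 10/33 = 0.303030: log2(p) = -1.722466, -p*log2(p) = 0.521959
  p = 1/33 = 0.030303: log2(p) = -5.044394, -p*log2(p) = 0.152860
  p = 14/33 = 0.424242: log2(p) = -1.237039, -p*log2(p) = 0.524805
  p = 8/33 = 0.242424: log2(p) = -2.044394, -p*log2(p) = 0.495611
H = 0.521959 + 0.152860 + 0.524805 + 0.495611 = 1.695235

H = 1.6952 bits/symbol


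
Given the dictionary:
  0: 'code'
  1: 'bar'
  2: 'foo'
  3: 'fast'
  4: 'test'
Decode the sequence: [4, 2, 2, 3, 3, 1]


Look up each index in the dictionary:
  4 -> 'test'
  2 -> 'foo'
  2 -> 'foo'
  3 -> 'fast'
  3 -> 'fast'
  1 -> 'bar'

Decoded: "test foo foo fast fast bar"


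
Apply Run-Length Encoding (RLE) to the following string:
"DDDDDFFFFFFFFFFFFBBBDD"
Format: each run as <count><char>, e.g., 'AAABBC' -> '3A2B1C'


Scanning runs left to right:
  i=0: run of 'D' x 5 -> '5D'
  i=5: run of 'F' x 12 -> '12F'
  i=17: run of 'B' x 3 -> '3B'
  i=20: run of 'D' x 2 -> '2D'

RLE = 5D12F3B2D


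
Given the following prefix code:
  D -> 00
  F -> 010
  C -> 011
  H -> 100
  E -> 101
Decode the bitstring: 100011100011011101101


Decoding step by step:
Bits 100 -> H
Bits 011 -> C
Bits 100 -> H
Bits 011 -> C
Bits 011 -> C
Bits 101 -> E
Bits 101 -> E


Decoded message: HCHCCEE


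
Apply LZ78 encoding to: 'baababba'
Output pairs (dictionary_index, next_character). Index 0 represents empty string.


LZ78 encoding steps:
Dictionary: {0: ''}
Step 1: w='' (idx 0), next='b' -> output (0, 'b'), add 'b' as idx 1
Step 2: w='' (idx 0), next='a' -> output (0, 'a'), add 'a' as idx 2
Step 3: w='a' (idx 2), next='b' -> output (2, 'b'), add 'ab' as idx 3
Step 4: w='ab' (idx 3), next='b' -> output (3, 'b'), add 'abb' as idx 4
Step 5: w='a' (idx 2), end of input -> output (2, '')


Encoded: [(0, 'b'), (0, 'a'), (2, 'b'), (3, 'b'), (2, '')]


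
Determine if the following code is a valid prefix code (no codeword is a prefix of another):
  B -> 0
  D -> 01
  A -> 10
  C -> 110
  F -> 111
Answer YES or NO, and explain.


Checking each pair (does one codeword prefix another?):
  B='0' vs D='01': prefix -- VIOLATION

NO -- this is NOT a valid prefix code. B (0) is a prefix of D (01).


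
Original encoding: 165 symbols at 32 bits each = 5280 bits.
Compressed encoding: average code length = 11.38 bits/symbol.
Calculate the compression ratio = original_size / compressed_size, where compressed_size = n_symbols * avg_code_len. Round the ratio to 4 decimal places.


original_size = n_symbols * orig_bits = 165 * 32 = 5280 bits
compressed_size = n_symbols * avg_code_len = 165 * 11.38 = 1877.7 bits
ratio = original_size / compressed_size = 5280 / 1877.7 = 2.812

Compression ratio = 2.812


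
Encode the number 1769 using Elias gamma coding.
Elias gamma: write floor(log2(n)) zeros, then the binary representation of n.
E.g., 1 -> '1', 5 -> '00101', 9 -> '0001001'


num_bits = floor(log2(1769)) + 1 = 11
leading_zeros = num_bits - 1 = 10
binary(1769) = 11011101001

Elias gamma(1769) = '0000000000' + '11011101001' = 000000000011011101001 (21 bits)


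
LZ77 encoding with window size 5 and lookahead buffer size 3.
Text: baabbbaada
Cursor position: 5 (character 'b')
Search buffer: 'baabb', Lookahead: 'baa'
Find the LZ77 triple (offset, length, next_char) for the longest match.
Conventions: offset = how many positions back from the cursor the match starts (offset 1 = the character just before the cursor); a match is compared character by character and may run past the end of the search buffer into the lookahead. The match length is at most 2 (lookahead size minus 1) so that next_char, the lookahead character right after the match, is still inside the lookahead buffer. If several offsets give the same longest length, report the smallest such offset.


Try each offset into the search buffer:
  offset=1 (pos 4, char 'b'): match length 1
  offset=2 (pos 3, char 'b'): match length 1
  offset=3 (pos 2, char 'a'): match length 0
  offset=4 (pos 1, char 'a'): match length 0
  offset=5 (pos 0, char 'b'): match length 2
Longest match has length 2 at offset 5.
next_char = character at position 5 + 2 = 7 -> 'a'

Best match: offset=5, length=2 (matching 'ba' starting at position 0)
LZ77 triple: (5, 2, 'a')


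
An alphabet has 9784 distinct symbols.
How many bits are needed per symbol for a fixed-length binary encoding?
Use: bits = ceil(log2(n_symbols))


log2(9784) = 13.2562
Bracket: 2^13 = 8192 < 9784 <= 2^14 = 16384
So ceil(log2(9784)) = 14

bits = ceil(log2(9784)) = ceil(13.2562) = 14 bits


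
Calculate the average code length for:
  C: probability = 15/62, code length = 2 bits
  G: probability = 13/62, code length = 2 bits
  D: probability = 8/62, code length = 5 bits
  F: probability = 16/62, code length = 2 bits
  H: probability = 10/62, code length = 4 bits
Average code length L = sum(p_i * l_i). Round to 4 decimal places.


Weighted contributions p_i * l_i:
  C: (15/62) * 2 = 30/62
  G: (13/62) * 2 = 26/62
  D: (8/62) * 5 = 40/62
  F: (16/62) * 2 = 32/62
  H: (10/62) * 4 = 40/62
Sum = (30 + 26 + 40 + 32 + 40)/62 = 168/62

L = 168/62 = 2.7097 bits/symbol


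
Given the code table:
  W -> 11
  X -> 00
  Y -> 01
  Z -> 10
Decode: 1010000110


Decoding:
10 -> Z
10 -> Z
00 -> X
01 -> Y
10 -> Z


Result: ZZXYZ


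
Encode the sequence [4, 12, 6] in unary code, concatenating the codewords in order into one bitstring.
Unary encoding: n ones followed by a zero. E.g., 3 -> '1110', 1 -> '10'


Encode each number as n ones followed by a terminating 0:
  4 -> 11110 (5 bits)
  12 -> 1111111111110 (13 bits)
  6 -> 1111110 (7 bits)
Total length = 5 + 13 + 7 = 25 bits.

Unary([4, 12, 6]) = 1111011111111111101111110 (25 bits)


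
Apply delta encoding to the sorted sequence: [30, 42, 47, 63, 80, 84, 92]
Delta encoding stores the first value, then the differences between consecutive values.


First value: 30
Deltas:
  42 - 30 = 12
  47 - 42 = 5
  63 - 47 = 16
  80 - 63 = 17
  84 - 80 = 4
  92 - 84 = 8


Delta encoded: [30, 12, 5, 16, 17, 4, 8]


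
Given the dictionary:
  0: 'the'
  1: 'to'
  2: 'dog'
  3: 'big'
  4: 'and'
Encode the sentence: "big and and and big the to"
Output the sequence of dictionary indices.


Look up each word in the dictionary:
  'big' -> 3
  'and' -> 4
  'and' -> 4
  'and' -> 4
  'big' -> 3
  'the' -> 0
  'to' -> 1

Encoded: [3, 4, 4, 4, 3, 0, 1]


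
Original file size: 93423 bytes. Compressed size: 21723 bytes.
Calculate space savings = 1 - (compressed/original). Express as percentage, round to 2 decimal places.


ratio = compressed/original = 21723/93423 = 0.232523
savings = 1 - ratio = 1 - 0.232523 = 0.767477
as a percentage: 0.767477 * 100 = 76.75%

Space savings = 1 - 21723/93423 = 76.75%


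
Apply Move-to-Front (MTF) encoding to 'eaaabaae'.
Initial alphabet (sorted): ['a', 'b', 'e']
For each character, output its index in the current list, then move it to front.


MTF encoding:
'e': index 2 in ['a', 'b', 'e'] -> ['e', 'a', 'b']
'a': index 1 in ['e', 'a', 'b'] -> ['a', 'e', 'b']
'a': index 0 in ['a', 'e', 'b'] -> ['a', 'e', 'b']
'a': index 0 in ['a', 'e', 'b'] -> ['a', 'e', 'b']
'b': index 2 in ['a', 'e', 'b'] -> ['b', 'a', 'e']
'a': index 1 in ['b', 'a', 'e'] -> ['a', 'b', 'e']
'a': index 0 in ['a', 'b', 'e'] -> ['a', 'b', 'e']
'e': index 2 in ['a', 'b', 'e'] -> ['e', 'a', 'b']


Output: [2, 1, 0, 0, 2, 1, 0, 2]


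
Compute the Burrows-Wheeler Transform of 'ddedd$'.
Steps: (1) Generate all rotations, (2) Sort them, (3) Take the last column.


Rotations (sorted):
  0: $ddedd -> last char: d
  1: d$dded -> last char: d
  2: dd$dde -> last char: e
  3: ddedd$ -> last char: $
  4: dedd$d -> last char: d
  5: edd$dd -> last char: d


BWT = dde$dd


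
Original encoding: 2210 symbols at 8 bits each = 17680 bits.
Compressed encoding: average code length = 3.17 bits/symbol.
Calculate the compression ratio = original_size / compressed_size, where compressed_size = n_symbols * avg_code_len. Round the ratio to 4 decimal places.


original_size = n_symbols * orig_bits = 2210 * 8 = 17680 bits
compressed_size = n_symbols * avg_code_len = 2210 * 3.17 = 7005.7 bits
ratio = original_size / compressed_size = 17680 / 7005.7 = 2.5237

Compression ratio = 2.5237


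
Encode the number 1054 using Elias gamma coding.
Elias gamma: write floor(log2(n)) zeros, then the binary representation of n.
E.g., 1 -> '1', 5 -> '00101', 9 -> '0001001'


num_bits = floor(log2(1054)) + 1 = 11
leading_zeros = num_bits - 1 = 10
binary(1054) = 10000011110

Elias gamma(1054) = '0000000000' + '10000011110' = 000000000010000011110 (21 bits)


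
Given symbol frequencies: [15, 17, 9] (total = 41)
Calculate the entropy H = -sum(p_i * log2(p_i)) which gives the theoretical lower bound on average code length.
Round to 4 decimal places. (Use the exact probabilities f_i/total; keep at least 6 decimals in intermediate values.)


Per-symbol terms -p_i * log2(p_i) with p_i = f_i/41:
  p = 15/41 = 0.365854: log2(p) = -1.450661, -p*log2(p) = 0.530730
  p = 17/41 = 0.414634: log2(p) = -1.270089, -p*log2(p) = 0.526622
  p = 9/41 = 0.219512: log2(p) = -2.187627, -p*log2(p) = 0.480211
H = 0.530730 + 0.526622 + 0.480211 = 1.537563

H = 1.5376 bits/symbol


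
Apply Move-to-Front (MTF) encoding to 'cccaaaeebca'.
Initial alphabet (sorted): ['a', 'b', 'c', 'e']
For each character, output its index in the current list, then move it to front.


MTF encoding:
'c': index 2 in ['a', 'b', 'c', 'e'] -> ['c', 'a', 'b', 'e']
'c': index 0 in ['c', 'a', 'b', 'e'] -> ['c', 'a', 'b', 'e']
'c': index 0 in ['c', 'a', 'b', 'e'] -> ['c', 'a', 'b', 'e']
'a': index 1 in ['c', 'a', 'b', 'e'] -> ['a', 'c', 'b', 'e']
'a': index 0 in ['a', 'c', 'b', 'e'] -> ['a', 'c', 'b', 'e']
'a': index 0 in ['a', 'c', 'b', 'e'] -> ['a', 'c', 'b', 'e']
'e': index 3 in ['a', 'c', 'b', 'e'] -> ['e', 'a', 'c', 'b']
'e': index 0 in ['e', 'a', 'c', 'b'] -> ['e', 'a', 'c', 'b']
'b': index 3 in ['e', 'a', 'c', 'b'] -> ['b', 'e', 'a', 'c']
'c': index 3 in ['b', 'e', 'a', 'c'] -> ['c', 'b', 'e', 'a']
'a': index 3 in ['c', 'b', 'e', 'a'] -> ['a', 'c', 'b', 'e']


Output: [2, 0, 0, 1, 0, 0, 3, 0, 3, 3, 3]


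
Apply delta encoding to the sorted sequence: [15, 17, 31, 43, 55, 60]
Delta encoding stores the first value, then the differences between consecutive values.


First value: 15
Deltas:
  17 - 15 = 2
  31 - 17 = 14
  43 - 31 = 12
  55 - 43 = 12
  60 - 55 = 5


Delta encoded: [15, 2, 14, 12, 12, 5]


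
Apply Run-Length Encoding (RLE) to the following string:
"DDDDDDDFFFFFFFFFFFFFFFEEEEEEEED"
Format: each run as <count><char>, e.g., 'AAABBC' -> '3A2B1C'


Scanning runs left to right:
  i=0: run of 'D' x 7 -> '7D'
  i=7: run of 'F' x 15 -> '15F'
  i=22: run of 'E' x 8 -> '8E'
  i=30: run of 'D' x 1 -> '1D'

RLE = 7D15F8E1D


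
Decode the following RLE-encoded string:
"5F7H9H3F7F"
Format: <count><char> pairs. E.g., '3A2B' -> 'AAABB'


Expanding each <count><char> pair:
  5F -> 'FFFFF'
  7H -> 'HHHHHHH'
  9H -> 'HHHHHHHHH'
  3F -> 'FFF'
  7F -> 'FFFFFFF'

Decoded = FFFFFHHHHHHHHHHHHHHHHFFFFFFFFFF


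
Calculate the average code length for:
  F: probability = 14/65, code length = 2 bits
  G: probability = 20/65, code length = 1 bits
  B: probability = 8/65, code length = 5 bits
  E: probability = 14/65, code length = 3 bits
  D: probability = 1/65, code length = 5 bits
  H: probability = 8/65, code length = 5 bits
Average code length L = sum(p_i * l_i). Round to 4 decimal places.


Weighted contributions p_i * l_i:
  F: (14/65) * 2 = 28/65
  G: (20/65) * 1 = 20/65
  B: (8/65) * 5 = 40/65
  E: (14/65) * 3 = 42/65
  D: (1/65) * 5 = 5/65
  H: (8/65) * 5 = 40/65
Sum = (28 + 20 + 40 + 42 + 5 + 40)/65 = 175/65

L = 175/65 = 2.6923 bits/symbol


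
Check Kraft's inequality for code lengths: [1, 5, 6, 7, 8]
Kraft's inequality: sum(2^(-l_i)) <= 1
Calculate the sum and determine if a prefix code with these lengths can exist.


Sum = 2^(-1) + 2^(-5) + 2^(-6) + 2^(-7) + 2^(-8)
    = 0.5 + 0.03125 + 0.015625 + 0.0078125 + 0.00390625
    = 143/256 = 0.55859375
Since 0.55859375 <= 1, Kraft's inequality IS satisfied.
A prefix code with these lengths CAN exist.

Kraft sum = 0.55859375. Satisfied.


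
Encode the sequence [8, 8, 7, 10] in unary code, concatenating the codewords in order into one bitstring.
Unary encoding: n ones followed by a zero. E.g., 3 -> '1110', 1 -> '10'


Encode each number as n ones followed by a terminating 0:
  8 -> 111111110 (9 bits)
  8 -> 111111110 (9 bits)
  7 -> 11111110 (8 bits)
  10 -> 11111111110 (11 bits)
Total length = 9 + 9 + 8 + 11 = 37 bits.

Unary([8, 8, 7, 10]) = 1111111101111111101111111011111111110 (37 bits)


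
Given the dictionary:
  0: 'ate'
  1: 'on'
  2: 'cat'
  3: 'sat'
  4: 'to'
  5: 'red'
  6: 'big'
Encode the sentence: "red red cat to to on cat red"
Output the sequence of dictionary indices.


Look up each word in the dictionary:
  'red' -> 5
  'red' -> 5
  'cat' -> 2
  'to' -> 4
  'to' -> 4
  'on' -> 1
  'cat' -> 2
  'red' -> 5

Encoded: [5, 5, 2, 4, 4, 1, 2, 5]


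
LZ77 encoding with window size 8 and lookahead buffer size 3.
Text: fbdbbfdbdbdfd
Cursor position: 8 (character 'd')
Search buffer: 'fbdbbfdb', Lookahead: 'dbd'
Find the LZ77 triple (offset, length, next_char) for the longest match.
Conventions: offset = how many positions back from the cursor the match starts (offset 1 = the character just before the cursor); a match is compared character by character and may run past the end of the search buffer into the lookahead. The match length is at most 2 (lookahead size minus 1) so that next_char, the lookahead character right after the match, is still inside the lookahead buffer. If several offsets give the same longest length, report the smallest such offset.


Try each offset into the search buffer:
  offset=1 (pos 7, char 'b'): match length 0
  offset=2 (pos 6, char 'd'): match length 2
  offset=3 (pos 5, char 'f'): match length 0
  offset=4 (pos 4, char 'b'): match length 0
  offset=5 (pos 3, char 'b'): match length 0
  offset=6 (pos 2, char 'd'): match length 2
  offset=7 (pos 1, char 'b'): match length 0
  offset=8 (pos 0, char 'f'): match length 0
Longest match has length 2, found at offsets 2, 6; take the smallest, offset 2.
next_char = character at position 8 + 2 = 10 -> 'd'

Best match: offset=2, length=2 (matching 'db' starting at position 6)
LZ77 triple: (2, 2, 'd')


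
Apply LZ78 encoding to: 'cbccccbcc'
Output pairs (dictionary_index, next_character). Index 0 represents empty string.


LZ78 encoding steps:
Dictionary: {0: ''}
Step 1: w='' (idx 0), next='c' -> output (0, 'c'), add 'c' as idx 1
Step 2: w='' (idx 0), next='b' -> output (0, 'b'), add 'b' as idx 2
Step 3: w='c' (idx 1), next='c' -> output (1, 'c'), add 'cc' as idx 3
Step 4: w='cc' (idx 3), next='b' -> output (3, 'b'), add 'ccb' as idx 4
Step 5: w='cc' (idx 3), end of input -> output (3, '')


Encoded: [(0, 'c'), (0, 'b'), (1, 'c'), (3, 'b'), (3, '')]


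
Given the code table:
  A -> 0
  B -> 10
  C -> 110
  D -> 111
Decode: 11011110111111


Decoding:
110 -> C
111 -> D
10 -> B
111 -> D
111 -> D


Result: CDBDD


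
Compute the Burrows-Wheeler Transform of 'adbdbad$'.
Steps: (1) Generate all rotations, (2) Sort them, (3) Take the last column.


Rotations (sorted):
  0: $adbdbad -> last char: d
  1: ad$adbdb -> last char: b
  2: adbdbad$ -> last char: $
  3: bad$adbd -> last char: d
  4: bdbad$ad -> last char: d
  5: d$adbdba -> last char: a
  6: dbad$adb -> last char: b
  7: dbdbad$a -> last char: a


BWT = db$ddaba


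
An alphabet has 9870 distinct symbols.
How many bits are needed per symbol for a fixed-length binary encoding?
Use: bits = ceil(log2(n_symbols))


log2(9870) = 13.2688
Bracket: 2^13 = 8192 < 9870 <= 2^14 = 16384
So ceil(log2(9870)) = 14

bits = ceil(log2(9870)) = ceil(13.2688) = 14 bits


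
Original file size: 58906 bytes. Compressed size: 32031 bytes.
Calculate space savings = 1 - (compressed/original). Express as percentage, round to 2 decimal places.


ratio = compressed/original = 32031/58906 = 0.543765
savings = 1 - ratio = 1 - 0.543765 = 0.456235
as a percentage: 0.456235 * 100 = 45.62%

Space savings = 1 - 32031/58906 = 45.62%


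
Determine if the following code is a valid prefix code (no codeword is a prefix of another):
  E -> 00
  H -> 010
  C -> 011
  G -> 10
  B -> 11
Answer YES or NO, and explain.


Checking each pair (does one codeword prefix another?):
  E='00' vs H='010': no prefix
  E='00' vs C='011': no prefix
  E='00' vs G='10': no prefix
  E='00' vs B='11': no prefix
  H='010' vs E='00': no prefix
  H='010' vs C='011': no prefix
  H='010' vs G='10': no prefix
  H='010' vs B='11': no prefix
  C='011' vs E='00': no prefix
  C='011' vs H='010': no prefix
  C='011' vs G='10': no prefix
  C='011' vs B='11': no prefix
  G='10' vs E='00': no prefix
  G='10' vs H='010': no prefix
  G='10' vs C='011': no prefix
  G='10' vs B='11': no prefix
  B='11' vs E='00': no prefix
  B='11' vs H='010': no prefix
  B='11' vs C='011': no prefix
  B='11' vs G='10': no prefix
No violation found over all pairs.

YES -- this is a valid prefix code. No codeword is a prefix of any other codeword.


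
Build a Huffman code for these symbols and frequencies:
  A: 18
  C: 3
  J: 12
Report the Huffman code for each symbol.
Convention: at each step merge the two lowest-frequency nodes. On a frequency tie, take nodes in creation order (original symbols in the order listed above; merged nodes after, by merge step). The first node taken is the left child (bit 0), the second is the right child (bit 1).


Huffman tree construction:
Step 1: Merge C(3) + J(12) = 15
Step 2: Merge (C+J)(15) + A(18) = 33
Read each symbol's code off the tree from the root (left child = 0, right child = 1).

Codes:
  A: 1 (length 1)
  C: 00 (length 2)
  J: 01 (length 2)
Average code length: 48/33 = 1.4545 bits/symbol


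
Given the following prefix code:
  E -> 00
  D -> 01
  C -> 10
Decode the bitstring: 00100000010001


Decoding step by step:
Bits 00 -> E
Bits 10 -> C
Bits 00 -> E
Bits 00 -> E
Bits 01 -> D
Bits 00 -> E
Bits 01 -> D


Decoded message: ECEEDED


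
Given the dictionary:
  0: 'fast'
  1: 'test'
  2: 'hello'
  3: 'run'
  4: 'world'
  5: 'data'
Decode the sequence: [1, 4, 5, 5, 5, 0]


Look up each index in the dictionary:
  1 -> 'test'
  4 -> 'world'
  5 -> 'data'
  5 -> 'data'
  5 -> 'data'
  0 -> 'fast'

Decoded: "test world data data data fast"


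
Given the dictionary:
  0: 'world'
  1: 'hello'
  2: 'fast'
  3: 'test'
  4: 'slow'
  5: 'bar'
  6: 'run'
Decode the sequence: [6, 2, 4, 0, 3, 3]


Look up each index in the dictionary:
  6 -> 'run'
  2 -> 'fast'
  4 -> 'slow'
  0 -> 'world'
  3 -> 'test'
  3 -> 'test'

Decoded: "run fast slow world test test"


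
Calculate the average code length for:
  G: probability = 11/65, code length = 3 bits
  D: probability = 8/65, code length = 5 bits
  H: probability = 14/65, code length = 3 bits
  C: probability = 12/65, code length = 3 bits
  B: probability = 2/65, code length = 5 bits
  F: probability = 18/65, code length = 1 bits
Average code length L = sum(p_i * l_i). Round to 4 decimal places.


Weighted contributions p_i * l_i:
  G: (11/65) * 3 = 33/65
  D: (8/65) * 5 = 40/65
  H: (14/65) * 3 = 42/65
  C: (12/65) * 3 = 36/65
  B: (2/65) * 5 = 10/65
  F: (18/65) * 1 = 18/65
Sum = (33 + 40 + 42 + 36 + 10 + 18)/65 = 179/65

L = 179/65 = 2.7538 bits/symbol


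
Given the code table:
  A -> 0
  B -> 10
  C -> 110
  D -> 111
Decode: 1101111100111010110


Decoding:
110 -> C
111 -> D
110 -> C
0 -> A
111 -> D
0 -> A
10 -> B
110 -> C


Result: CDCADABC


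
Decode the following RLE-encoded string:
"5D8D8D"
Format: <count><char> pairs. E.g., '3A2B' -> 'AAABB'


Expanding each <count><char> pair:
  5D -> 'DDDDD'
  8D -> 'DDDDDDDD'
  8D -> 'DDDDDDDD'

Decoded = DDDDDDDDDDDDDDDDDDDDD


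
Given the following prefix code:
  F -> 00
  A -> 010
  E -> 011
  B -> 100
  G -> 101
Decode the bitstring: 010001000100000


Decoding step by step:
Bits 010 -> A
Bits 00 -> F
Bits 100 -> B
Bits 010 -> A
Bits 00 -> F
Bits 00 -> F


Decoded message: AFBAFF


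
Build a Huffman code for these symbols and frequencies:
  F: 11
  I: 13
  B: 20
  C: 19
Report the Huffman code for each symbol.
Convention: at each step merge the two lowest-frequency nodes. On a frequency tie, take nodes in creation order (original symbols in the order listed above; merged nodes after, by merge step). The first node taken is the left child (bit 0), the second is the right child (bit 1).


Huffman tree construction:
Step 1: Merge F(11) + I(13) = 24
Step 2: Merge C(19) + B(20) = 39
Step 3: Merge (F+I)(24) + (C+B)(39) = 63
Read each symbol's code off the tree from the root (left child = 0, right child = 1).

Codes:
  F: 00 (length 2)
  I: 01 (length 2)
  B: 11 (length 2)
  C: 10 (length 2)
Average code length: 126/63 = 2.0000 bits/symbol
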